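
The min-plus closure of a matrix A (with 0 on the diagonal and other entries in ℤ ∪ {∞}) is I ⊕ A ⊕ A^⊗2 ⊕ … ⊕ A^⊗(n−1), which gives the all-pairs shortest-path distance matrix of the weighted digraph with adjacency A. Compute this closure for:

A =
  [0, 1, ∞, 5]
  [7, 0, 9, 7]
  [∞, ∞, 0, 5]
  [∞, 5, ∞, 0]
Closure =
  [0, 1, 10, 5]
  [7, 0, 9, 7]
  [17, 10, 0, 5]
  [12, 5, 14, 0]

This is the Floyd-Warshall all-pairs shortest-path computation. For each intermediate vertex k = 0, 1, …, 3, update dist[i][j] ← min(dist[i][j], dist[i][k] + dist[k][j]). The final matrix gives, for each (i, j), the minimum total weight of any directed path from i to j (possibly empty when i = j).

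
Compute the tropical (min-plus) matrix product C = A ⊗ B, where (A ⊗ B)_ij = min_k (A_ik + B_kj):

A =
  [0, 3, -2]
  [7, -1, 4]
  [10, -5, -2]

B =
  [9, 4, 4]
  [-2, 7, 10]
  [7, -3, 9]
A ⊗ B =
  [1, -5, 4]
  [-3, 1, 9]
  [-7, -5, 5]

Apply the min-plus product entry-by-entry:
  C[0][0] = min over k of (A[0][0] + B[0][0] = 0 + 9 = 9, A[0][1] + B[1][0] = 3 + -2 = 1, A[0][2] + B[2][0] = -2 + 7 = 5) = 1 (attained at k = 1)
  C[0][1] = min over k of (A[0][0] + B[0][1] = 0 + 4 = 4, A[0][1] + B[1][1] = 3 + 7 = 10, A[0][2] + B[2][1] = -2 + -3 = -5) = -5 (attained at k = 2)
  C[0][2] = min over k of (A[0][0] + B[0][2] = 0 + 4 = 4, A[0][1] + B[1][2] = 3 + 10 = 13, A[0][2] + B[2][2] = -2 + 9 = 7) = 4 (attained at k = 0)
  C[1][0] = min over k of (A[1][0] + B[0][0] = 7 + 9 = 16, A[1][1] + B[1][0] = -1 + -2 = -3, A[1][2] + B[2][0] = 4 + 7 = 11) = -3 (attained at k = 1)
  C[1][1] = min over k of (A[1][0] + B[0][1] = 7 + 4 = 11, A[1][1] + B[1][1] = -1 + 7 = 6, A[1][2] + B[2][1] = 4 + -3 = 1) = 1 (attained at k = 2)
  C[1][2] = min over k of (A[1][0] + B[0][2] = 7 + 4 = 11, A[1][1] + B[1][2] = -1 + 10 = 9, A[1][2] + B[2][2] = 4 + 9 = 13) = 9 (attained at k = 1)
  C[2][0] = min over k of (A[2][0] + B[0][0] = 10 + 9 = 19, A[2][1] + B[1][0] = -5 + -2 = -7, A[2][2] + B[2][0] = -2 + 7 = 5) = -7 (attained at k = 1)
  C[2][1] = min over k of (A[2][0] + B[0][1] = 10 + 4 = 14, A[2][1] + B[1][1] = -5 + 7 = 2, A[2][2] + B[2][1] = -2 + -3 = -5) = -5 (attained at k = 2)
  C[2][2] = min over k of (A[2][0] + B[0][2] = 10 + 4 = 14, A[2][1] + B[1][2] = -5 + 10 = 5, A[2][2] + B[2][2] = -2 + 9 = 7) = 5 (attained at k = 1)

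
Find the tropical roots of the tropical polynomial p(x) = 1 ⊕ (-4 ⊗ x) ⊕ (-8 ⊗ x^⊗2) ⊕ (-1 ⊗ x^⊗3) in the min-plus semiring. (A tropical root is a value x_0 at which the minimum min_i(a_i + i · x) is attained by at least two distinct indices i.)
Roots: {-7, 4, 5}

Each tropical root is a break point of the lower envelope of the lines y = a_i + i · x (there are 4 lines, with slopes 0, 1, ..., 3). Only the lines that attain the minimum somewhere contribute to roots; other lines are dominated. Here the surviving (envelope) indices are i = 3, i = 2, i = 1, i = 0.
Intersections between consecutive envelope lines give the roots: for adjacent envelope indices i < j the intersection is x = (a_i − a_j) / (j − i). Reading off the sorted break points: {-7, 4, 5}.
Verification: at each break x_0, at least two indices attain the minimum of min_i(a_i + i · x_0).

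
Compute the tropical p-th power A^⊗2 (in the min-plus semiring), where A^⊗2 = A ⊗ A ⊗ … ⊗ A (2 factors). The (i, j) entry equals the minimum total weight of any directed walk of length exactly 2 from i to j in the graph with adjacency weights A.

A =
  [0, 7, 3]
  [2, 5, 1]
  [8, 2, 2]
A^⊗2 =
  [0, 5, 3]
  [2, 3, 3]
  [4, 4, 3]

Each entry (A^⊗2)_ij equals the minimum over all length-2 walks i = v_0 → v_1 → … → v_2 = j of Σ_t A[v_t][v_{t+1}]. For example, for (i, j) = (0, 2) we minimise over 3 possible intermediate vertex sequences; the minimum is 3, attained along the walk 0 → 0 → 2.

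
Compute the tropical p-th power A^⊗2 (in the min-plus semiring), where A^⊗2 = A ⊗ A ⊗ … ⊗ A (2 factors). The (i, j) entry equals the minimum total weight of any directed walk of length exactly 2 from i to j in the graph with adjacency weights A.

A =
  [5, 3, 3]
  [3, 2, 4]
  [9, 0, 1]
A^⊗2 =
  [6, 3, 4]
  [5, 4, 5]
  [3, 1, 2]

Each entry (A^⊗2)_ij equals the minimum over all length-2 walks i = v_0 → v_1 → … → v_2 = j of Σ_t A[v_t][v_{t+1}]. For example, for (i, j) = (0, 2) we minimise over 3 possible intermediate vertex sequences; the minimum is 4, attained along the walk 0 → 2 → 2.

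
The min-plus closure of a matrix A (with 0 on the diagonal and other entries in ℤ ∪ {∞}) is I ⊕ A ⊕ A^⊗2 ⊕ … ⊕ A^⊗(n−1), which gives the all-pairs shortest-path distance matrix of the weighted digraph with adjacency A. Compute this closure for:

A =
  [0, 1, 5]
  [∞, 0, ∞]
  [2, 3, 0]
Closure =
  [0, 1, 5]
  [∞, 0, ∞]
  [2, 3, 0]

This is the Floyd-Warshall all-pairs shortest-path computation. For each intermediate vertex k = 0, 1, …, 2, update dist[i][j] ← min(dist[i][j], dist[i][k] + dist[k][j]). The final matrix gives, for each (i, j), the minimum total weight of any directed path from i to j (possibly empty when i = j).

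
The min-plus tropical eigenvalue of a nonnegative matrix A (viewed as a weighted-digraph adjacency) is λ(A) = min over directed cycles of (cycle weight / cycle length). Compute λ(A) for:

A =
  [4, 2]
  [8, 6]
λ(A) = 4

Enumerate directed cycles and compute their means (weight / length). Sample:
  cycle 0 → 0: weight = 4, length = 1, mean = 4/1 ≈ 4.000
  cycle 1 → 1: weight = 6, length = 1, mean = 6/1 ≈ 6.000
  cycle 0 → 1 → 0: weight = 10, length = 2, mean = 10/2 ≈ 5.000
  cycle 1 → 0 → 1: weight = 10, length = 2, mean = 10/2 ≈ 5.000
Minimum mean = 4.000, attained e.g. along the cycle 0 → 0 with weight 4 and length 1. So λ(A) = 4/1 = 4.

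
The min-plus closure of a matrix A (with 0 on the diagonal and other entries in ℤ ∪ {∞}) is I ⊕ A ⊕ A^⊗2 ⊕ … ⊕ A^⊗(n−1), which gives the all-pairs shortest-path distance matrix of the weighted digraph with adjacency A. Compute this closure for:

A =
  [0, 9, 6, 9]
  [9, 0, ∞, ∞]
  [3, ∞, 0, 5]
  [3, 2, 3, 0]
Closure =
  [0, 9, 6, 9]
  [9, 0, 15, 18]
  [3, 7, 0, 5]
  [3, 2, 3, 0]

This is the Floyd-Warshall all-pairs shortest-path computation. For each intermediate vertex k = 0, 1, …, 3, update dist[i][j] ← min(dist[i][j], dist[i][k] + dist[k][j]). The final matrix gives, for each (i, j), the minimum total weight of any directed path from i to j (possibly empty when i = j).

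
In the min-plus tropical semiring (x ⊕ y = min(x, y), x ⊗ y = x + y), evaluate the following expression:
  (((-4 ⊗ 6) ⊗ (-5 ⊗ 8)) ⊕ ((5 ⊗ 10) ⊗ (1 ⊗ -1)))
(((-4 ⊗ 6) ⊗ (-5 ⊗ 8)) ⊕ ((5 ⊗ 10) ⊗ (1 ⊗ -1))) = 5

Expand innermost to outermost. Recall ⊕ takes the minimum of its arguments and ⊗ takes their sum. Working out the expression (((-4 ⊗ 6) ⊗ (-5 ⊗ 8)) ⊕ ((5 ⊗ 10) ⊗ (1 ⊗ -1))) gives 5.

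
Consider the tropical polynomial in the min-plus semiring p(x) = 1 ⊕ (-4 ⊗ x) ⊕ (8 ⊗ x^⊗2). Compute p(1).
p(1) = -3

A tropical monomial a ⊗ x^⊗i evaluates to a + i · x. Evaluating each term at x = 1:
  Term 0 contributes 1 + 0 · 1 = 1
  Term 1 contributes -4 + 1 · 1 = -3
  Term 2 contributes 8 + 2 · 1 = 10
p(1) = ⊕ of these = min[1, -3, 10] = -3.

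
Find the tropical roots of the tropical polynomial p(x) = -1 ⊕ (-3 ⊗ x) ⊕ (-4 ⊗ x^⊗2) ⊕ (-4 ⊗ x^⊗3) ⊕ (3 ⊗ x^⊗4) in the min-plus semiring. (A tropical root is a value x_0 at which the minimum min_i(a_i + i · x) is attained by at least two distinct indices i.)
Roots: {-7, 0, 1, 2}

Each tropical root is a break point of the lower envelope of the lines y = a_i + i · x (there are 5 lines, with slopes 0, 1, ..., 4). Only the lines that attain the minimum somewhere contribute to roots; other lines are dominated. Here the surviving (envelope) indices are i = 4, i = 3, i = 2, i = 1, i = 0.
Intersections between consecutive envelope lines give the roots: for adjacent envelope indices i < j the intersection is x = (a_i − a_j) / (j − i). Reading off the sorted break points: {-7, 0, 1, 2}.
Verification: at each break x_0, at least two indices attain the minimum of min_i(a_i + i · x_0).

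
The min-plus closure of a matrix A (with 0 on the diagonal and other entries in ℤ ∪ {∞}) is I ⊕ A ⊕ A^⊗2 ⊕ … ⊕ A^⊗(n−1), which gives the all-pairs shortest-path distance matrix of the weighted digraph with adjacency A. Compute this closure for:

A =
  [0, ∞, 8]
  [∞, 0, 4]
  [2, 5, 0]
Closure =
  [0, 13, 8]
  [6, 0, 4]
  [2, 5, 0]

This is the Floyd-Warshall all-pairs shortest-path computation. For each intermediate vertex k = 0, 1, …, 2, update dist[i][j] ← min(dist[i][j], dist[i][k] + dist[k][j]). The final matrix gives, for each (i, j), the minimum total weight of any directed path from i to j (possibly empty when i = j).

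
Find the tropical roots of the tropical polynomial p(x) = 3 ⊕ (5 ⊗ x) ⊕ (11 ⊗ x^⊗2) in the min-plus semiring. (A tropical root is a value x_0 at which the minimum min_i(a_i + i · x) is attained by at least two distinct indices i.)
Roots: {-6, -2}

Each tropical root is a break point of the lower envelope of the lines y = a_i + i · x (there are 3 lines, with slopes 0, 1, ..., 2). Only the lines that attain the minimum somewhere contribute to roots; other lines are dominated. Here the surviving (envelope) indices are i = 2, i = 1, i = 0.
Intersections between consecutive envelope lines give the roots: for adjacent envelope indices i < j the intersection is x = (a_i − a_j) / (j − i). Reading off the sorted break points: {-6, -2}.
Verification: at each break x_0, at least two indices attain the minimum of min_i(a_i + i · x_0).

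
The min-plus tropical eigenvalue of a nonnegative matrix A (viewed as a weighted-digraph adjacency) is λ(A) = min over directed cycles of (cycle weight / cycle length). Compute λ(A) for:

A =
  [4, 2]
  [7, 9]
λ(A) = 4

Enumerate directed cycles and compute their means (weight / length). Sample:
  cycle 0 → 0: weight = 4, length = 1, mean = 4/1 ≈ 4.000
  cycle 1 → 1: weight = 9, length = 1, mean = 9/1 ≈ 9.000
  cycle 0 → 1 → 0: weight = 9, length = 2, mean = 9/2 ≈ 4.500
  cycle 1 → 0 → 1: weight = 9, length = 2, mean = 9/2 ≈ 4.500
Minimum mean = 4.000, attained e.g. along the cycle 0 → 0 with weight 4 and length 1. So λ(A) = 4/1 = 4.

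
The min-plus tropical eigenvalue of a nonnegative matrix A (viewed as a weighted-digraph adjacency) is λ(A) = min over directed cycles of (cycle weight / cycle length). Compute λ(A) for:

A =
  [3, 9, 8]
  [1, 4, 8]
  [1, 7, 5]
λ(A) = 3

Enumerate directed cycles and compute their means (weight / length). Sample:
  cycle 0 → 0: weight = 3, length = 1, mean = 3/1 ≈ 3.000
  cycle 1 → 1: weight = 4, length = 1, mean = 4/1 ≈ 4.000
  cycle 2 → 2: weight = 5, length = 1, mean = 5/1 ≈ 5.000
  cycle 0 → 1 → 0: weight = 10, length = 2, mean = 10/2 ≈ 5.000
  cycle 0 → 2 → 0: weight = 9, length = 2, mean = 9/2 ≈ 4.500
  cycle 1 → 0 → 1: weight = 10, length = 2, mean = 10/2 ≈ 5.000
Minimum mean = 3.000, attained e.g. along the cycle 0 → 0 with weight 3 and length 1. So λ(A) = 3/1 = 3.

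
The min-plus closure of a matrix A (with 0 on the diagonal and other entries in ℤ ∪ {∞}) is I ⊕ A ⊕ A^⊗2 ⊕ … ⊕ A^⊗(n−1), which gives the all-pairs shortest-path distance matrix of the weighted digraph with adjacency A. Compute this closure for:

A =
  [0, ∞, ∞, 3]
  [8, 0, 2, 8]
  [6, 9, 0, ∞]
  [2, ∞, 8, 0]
Closure =
  [0, 20, 11, 3]
  [8, 0, 2, 8]
  [6, 9, 0, 9]
  [2, 17, 8, 0]

This is the Floyd-Warshall all-pairs shortest-path computation. For each intermediate vertex k = 0, 1, …, 3, update dist[i][j] ← min(dist[i][j], dist[i][k] + dist[k][j]). The final matrix gives, for each (i, j), the minimum total weight of any directed path from i to j (possibly empty when i = j).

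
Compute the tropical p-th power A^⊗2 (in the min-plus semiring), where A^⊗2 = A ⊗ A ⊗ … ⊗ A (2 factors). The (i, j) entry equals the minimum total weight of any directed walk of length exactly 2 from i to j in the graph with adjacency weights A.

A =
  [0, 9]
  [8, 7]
A^⊗2 =
  [0, 9]
  [8, 14]

Each entry (A^⊗2)_ij equals the minimum over all length-2 walks i = v_0 → v_1 → … → v_2 = j of Σ_t A[v_t][v_{t+1}]. For example, for (i, j) = (0, 1) we minimise over 2 possible intermediate vertex sequences; the minimum is 9, attained along the walk 0 → 0 → 1.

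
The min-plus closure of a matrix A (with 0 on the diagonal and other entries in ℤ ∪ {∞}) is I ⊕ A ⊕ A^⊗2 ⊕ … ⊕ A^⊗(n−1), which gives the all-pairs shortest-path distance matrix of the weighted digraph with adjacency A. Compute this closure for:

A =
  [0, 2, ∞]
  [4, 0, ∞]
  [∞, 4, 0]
Closure =
  [0, 2, ∞]
  [4, 0, ∞]
  [8, 4, 0]

This is the Floyd-Warshall all-pairs shortest-path computation. For each intermediate vertex k = 0, 1, …, 2, update dist[i][j] ← min(dist[i][j], dist[i][k] + dist[k][j]). The final matrix gives, for each (i, j), the minimum total weight of any directed path from i to j (possibly empty when i = j).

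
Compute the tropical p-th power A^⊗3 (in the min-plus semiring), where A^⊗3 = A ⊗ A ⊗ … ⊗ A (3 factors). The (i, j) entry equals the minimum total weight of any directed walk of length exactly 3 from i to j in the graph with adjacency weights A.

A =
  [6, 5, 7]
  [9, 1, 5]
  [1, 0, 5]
A^⊗3 =
  [11, 7, 11]
  [7, 3, 7]
  [6, 2, 6]

Each entry (A^⊗3)_ij equals the minimum over all length-3 walks i = v_0 → v_1 → … → v_3 = j of Σ_t A[v_t][v_{t+1}]. For example, for (i, j) = (0, 2) we minimise over 9 possible intermediate vertex sequences; the minimum is 11, attained along the walk 0 → 1 → 1 → 2.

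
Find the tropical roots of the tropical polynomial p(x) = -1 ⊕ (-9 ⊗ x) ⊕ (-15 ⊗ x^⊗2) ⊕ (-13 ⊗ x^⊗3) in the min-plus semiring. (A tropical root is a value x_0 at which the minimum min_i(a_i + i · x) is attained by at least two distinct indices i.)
Roots: {-2, 6, 8}

Each tropical root is a break point of the lower envelope of the lines y = a_i + i · x (there are 4 lines, with slopes 0, 1, ..., 3). Only the lines that attain the minimum somewhere contribute to roots; other lines are dominated. Here the surviving (envelope) indices are i = 3, i = 2, i = 1, i = 0.
Intersections between consecutive envelope lines give the roots: for adjacent envelope indices i < j the intersection is x = (a_i − a_j) / (j − i). Reading off the sorted break points: {-2, 6, 8}.
Verification: at each break x_0, at least two indices attain the minimum of min_i(a_i + i · x_0).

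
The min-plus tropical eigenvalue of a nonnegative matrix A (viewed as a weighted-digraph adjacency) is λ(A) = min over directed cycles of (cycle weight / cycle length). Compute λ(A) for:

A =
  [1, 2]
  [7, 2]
λ(A) = 1

Enumerate directed cycles and compute their means (weight / length). Sample:
  cycle 0 → 0: weight = 1, length = 1, mean = 1/1 ≈ 1.000
  cycle 1 → 1: weight = 2, length = 1, mean = 2/1 ≈ 2.000
  cycle 0 → 1 → 0: weight = 9, length = 2, mean = 9/2 ≈ 4.500
  cycle 1 → 0 → 1: weight = 9, length = 2, mean = 9/2 ≈ 4.500
Minimum mean = 1.000, attained e.g. along the cycle 0 → 0 with weight 1 and length 1. So λ(A) = 1/1 = 1.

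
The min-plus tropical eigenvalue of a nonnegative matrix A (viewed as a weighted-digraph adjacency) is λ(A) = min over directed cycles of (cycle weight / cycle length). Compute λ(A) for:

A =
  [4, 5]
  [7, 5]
λ(A) = 4

Enumerate directed cycles and compute their means (weight / length). Sample:
  cycle 0 → 0: weight = 4, length = 1, mean = 4/1 ≈ 4.000
  cycle 1 → 1: weight = 5, length = 1, mean = 5/1 ≈ 5.000
  cycle 0 → 1 → 0: weight = 12, length = 2, mean = 12/2 ≈ 6.000
  cycle 1 → 0 → 1: weight = 12, length = 2, mean = 12/2 ≈ 6.000
Minimum mean = 4.000, attained e.g. along the cycle 0 → 0 with weight 4 and length 1. So λ(A) = 4/1 = 4.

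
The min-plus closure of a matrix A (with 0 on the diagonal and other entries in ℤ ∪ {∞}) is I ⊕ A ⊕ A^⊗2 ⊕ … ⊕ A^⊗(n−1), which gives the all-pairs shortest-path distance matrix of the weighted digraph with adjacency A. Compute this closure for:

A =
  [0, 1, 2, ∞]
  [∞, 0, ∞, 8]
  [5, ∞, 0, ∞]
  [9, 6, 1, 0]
Closure =
  [0, 1, 2, 9]
  [14, 0, 9, 8]
  [5, 6, 0, 14]
  [6, 6, 1, 0]

This is the Floyd-Warshall all-pairs shortest-path computation. For each intermediate vertex k = 0, 1, …, 3, update dist[i][j] ← min(dist[i][j], dist[i][k] + dist[k][j]). The final matrix gives, for each (i, j), the minimum total weight of any directed path from i to j (possibly empty when i = j).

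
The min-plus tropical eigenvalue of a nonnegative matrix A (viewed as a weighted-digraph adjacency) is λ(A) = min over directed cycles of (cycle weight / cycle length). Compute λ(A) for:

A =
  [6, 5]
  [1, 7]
λ(A) = 3

Enumerate directed cycles and compute their means (weight / length). Sample:
  cycle 0 → 0: weight = 6, length = 1, mean = 6/1 ≈ 6.000
  cycle 1 → 1: weight = 7, length = 1, mean = 7/1 ≈ 7.000
  cycle 0 → 1 → 0: weight = 6, length = 2, mean = 6/2 ≈ 3.000
  cycle 1 → 0 → 1: weight = 6, length = 2, mean = 6/2 ≈ 3.000
Minimum mean = 3.000, attained e.g. along the cycle 0 → 1 → 0 with weight 6 and length 2. So λ(A) = 6/2 = 3.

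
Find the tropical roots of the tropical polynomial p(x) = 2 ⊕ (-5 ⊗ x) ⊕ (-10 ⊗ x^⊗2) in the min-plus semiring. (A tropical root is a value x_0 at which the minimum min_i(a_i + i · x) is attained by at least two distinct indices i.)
Roots: {5, 7}

Each tropical root is a break point of the lower envelope of the lines y = a_i + i · x (there are 3 lines, with slopes 0, 1, ..., 2). Only the lines that attain the minimum somewhere contribute to roots; other lines are dominated. Here the surviving (envelope) indices are i = 2, i = 1, i = 0.
Intersections between consecutive envelope lines give the roots: for adjacent envelope indices i < j the intersection is x = (a_i − a_j) / (j − i). Reading off the sorted break points: {5, 7}.
Verification: at each break x_0, at least two indices attain the minimum of min_i(a_i + i · x_0).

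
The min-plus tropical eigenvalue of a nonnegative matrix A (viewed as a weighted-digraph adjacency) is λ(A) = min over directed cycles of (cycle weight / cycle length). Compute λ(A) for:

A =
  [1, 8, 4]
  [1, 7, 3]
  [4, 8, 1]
λ(A) = 1

Enumerate directed cycles and compute their means (weight / length). Sample:
  cycle 0 → 0: weight = 1, length = 1, mean = 1/1 ≈ 1.000
  cycle 1 → 1: weight = 7, length = 1, mean = 7/1 ≈ 7.000
  cycle 2 → 2: weight = 1, length = 1, mean = 1/1 ≈ 1.000
  cycle 0 → 1 → 0: weight = 9, length = 2, mean = 9/2 ≈ 4.500
  cycle 0 → 2 → 0: weight = 8, length = 2, mean = 8/2 ≈ 4.000
  cycle 1 → 0 → 1: weight = 9, length = 2, mean = 9/2 ≈ 4.500
Minimum mean = 1.000, attained e.g. along the cycle 0 → 0 with weight 1 and length 1. So λ(A) = 1/1 = 1.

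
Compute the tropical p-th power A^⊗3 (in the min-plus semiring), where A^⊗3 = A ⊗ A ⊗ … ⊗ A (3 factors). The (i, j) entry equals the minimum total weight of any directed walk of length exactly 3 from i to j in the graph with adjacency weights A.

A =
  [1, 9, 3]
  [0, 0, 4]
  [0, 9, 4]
A^⊗3 =
  [3, 9, 5]
  [0, 0, 3]
  [2, 9, 4]

Each entry (A^⊗3)_ij equals the minimum over all length-3 walks i = v_0 → v_1 → … → v_3 = j of Σ_t A[v_t][v_{t+1}]. For example, for (i, j) = (0, 2) we minimise over 9 possible intermediate vertex sequences; the minimum is 5, attained along the walk 0 → 0 → 0 → 2.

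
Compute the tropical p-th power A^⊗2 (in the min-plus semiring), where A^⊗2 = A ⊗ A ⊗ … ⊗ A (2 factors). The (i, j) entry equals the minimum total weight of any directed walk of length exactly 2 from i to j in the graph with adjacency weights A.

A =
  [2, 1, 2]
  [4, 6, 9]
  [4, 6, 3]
A^⊗2 =
  [4, 3, 4]
  [6, 5, 6]
  [6, 5, 6]

Each entry (A^⊗2)_ij equals the minimum over all length-2 walks i = v_0 → v_1 → … → v_2 = j of Σ_t A[v_t][v_{t+1}]. For example, for (i, j) = (0, 2) we minimise over 3 possible intermediate vertex sequences; the minimum is 4, attained along the walk 0 → 0 → 2.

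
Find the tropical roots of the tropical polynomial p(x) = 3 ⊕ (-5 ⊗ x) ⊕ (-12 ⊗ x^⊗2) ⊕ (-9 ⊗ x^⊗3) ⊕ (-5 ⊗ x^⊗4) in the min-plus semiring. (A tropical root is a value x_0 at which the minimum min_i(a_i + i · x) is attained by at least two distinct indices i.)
Roots: {-4, -3, 7, 8}

Each tropical root is a break point of the lower envelope of the lines y = a_i + i · x (there are 5 lines, with slopes 0, 1, ..., 4). Only the lines that attain the minimum somewhere contribute to roots; other lines are dominated. Here the surviving (envelope) indices are i = 4, i = 3, i = 2, i = 1, i = 0.
Intersections between consecutive envelope lines give the roots: for adjacent envelope indices i < j the intersection is x = (a_i − a_j) / (j − i). Reading off the sorted break points: {-4, -3, 7, 8}.
Verification: at each break x_0, at least two indices attain the minimum of min_i(a_i + i · x_0).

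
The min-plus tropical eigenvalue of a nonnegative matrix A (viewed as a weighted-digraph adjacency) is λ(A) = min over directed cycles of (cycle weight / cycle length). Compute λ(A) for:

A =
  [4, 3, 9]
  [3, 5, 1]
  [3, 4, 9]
λ(A) = 7/3

Enumerate directed cycles and compute their means (weight / length). Sample:
  cycle 0 → 0: weight = 4, length = 1, mean = 4/1 ≈ 4.000
  cycle 1 → 1: weight = 5, length = 1, mean = 5/1 ≈ 5.000
  cycle 2 → 2: weight = 9, length = 1, mean = 9/1 ≈ 9.000
  cycle 0 → 1 → 0: weight = 6, length = 2, mean = 6/2 ≈ 3.000
  cycle 0 → 2 → 0: weight = 12, length = 2, mean = 12/2 ≈ 6.000
  cycle 1 → 0 → 1: weight = 6, length = 2, mean = 6/2 ≈ 3.000
Minimum mean = 2.333, attained e.g. along the cycle 0 → 1 → 2 → 0 with weight 7 and length 3. So λ(A) = 7/3 = 7/3.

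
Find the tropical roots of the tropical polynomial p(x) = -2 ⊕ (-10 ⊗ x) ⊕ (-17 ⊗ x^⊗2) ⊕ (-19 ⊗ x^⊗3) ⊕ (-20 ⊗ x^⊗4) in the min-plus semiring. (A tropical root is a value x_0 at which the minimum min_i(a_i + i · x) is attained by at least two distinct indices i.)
Roots: {1, 2, 7, 8}

Each tropical root is a break point of the lower envelope of the lines y = a_i + i · x (there are 5 lines, with slopes 0, 1, ..., 4). Only the lines that attain the minimum somewhere contribute to roots; other lines are dominated. Here the surviving (envelope) indices are i = 4, i = 3, i = 2, i = 1, i = 0.
Intersections between consecutive envelope lines give the roots: for adjacent envelope indices i < j the intersection is x = (a_i − a_j) / (j − i). Reading off the sorted break points: {1, 2, 7, 8}.
Verification: at each break x_0, at least two indices attain the minimum of min_i(a_i + i · x_0).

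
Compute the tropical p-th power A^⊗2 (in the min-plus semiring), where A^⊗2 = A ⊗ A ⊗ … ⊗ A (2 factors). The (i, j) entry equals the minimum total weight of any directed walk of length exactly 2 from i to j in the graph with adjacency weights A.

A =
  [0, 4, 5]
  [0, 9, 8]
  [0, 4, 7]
A^⊗2 =
  [0, 4, 5]
  [0, 4, 5]
  [0, 4, 5]

Each entry (A^⊗2)_ij equals the minimum over all length-2 walks i = v_0 → v_1 → … → v_2 = j of Σ_t A[v_t][v_{t+1}]. For example, for (i, j) = (0, 2) we minimise over 3 possible intermediate vertex sequences; the minimum is 5, attained along the walk 0 → 0 → 2.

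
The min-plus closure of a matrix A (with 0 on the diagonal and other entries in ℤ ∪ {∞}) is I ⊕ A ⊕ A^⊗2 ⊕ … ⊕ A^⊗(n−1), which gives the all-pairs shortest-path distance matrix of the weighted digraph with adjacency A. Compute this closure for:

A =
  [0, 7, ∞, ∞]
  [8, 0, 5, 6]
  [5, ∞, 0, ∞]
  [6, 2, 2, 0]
Closure =
  [0, 7, 12, 13]
  [8, 0, 5, 6]
  [5, 12, 0, 18]
  [6, 2, 2, 0]

This is the Floyd-Warshall all-pairs shortest-path computation. For each intermediate vertex k = 0, 1, …, 3, update dist[i][j] ← min(dist[i][j], dist[i][k] + dist[k][j]). The final matrix gives, for each (i, j), the minimum total weight of any directed path from i to j (possibly empty when i = j).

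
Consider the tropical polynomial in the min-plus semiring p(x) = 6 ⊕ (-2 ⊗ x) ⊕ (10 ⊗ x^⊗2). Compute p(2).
p(2) = 0

A tropical monomial a ⊗ x^⊗i evaluates to a + i · x. Evaluating each term at x = 2:
  Term 0 contributes 6 + 0 · 2 = 6
  Term 1 contributes -2 + 1 · 2 = 0
  Term 2 contributes 10 + 2 · 2 = 14
p(2) = ⊕ of these = min[6, 0, 14] = 0.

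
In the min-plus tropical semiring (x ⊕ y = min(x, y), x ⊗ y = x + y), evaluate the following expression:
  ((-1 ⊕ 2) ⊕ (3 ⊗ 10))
((-1 ⊕ 2) ⊕ (3 ⊗ 10)) = -1

Expand innermost to outermost. Recall ⊕ takes the minimum of its arguments and ⊗ takes their sum. Working out the expression ((-1 ⊕ 2) ⊕ (3 ⊗ 10)) gives -1.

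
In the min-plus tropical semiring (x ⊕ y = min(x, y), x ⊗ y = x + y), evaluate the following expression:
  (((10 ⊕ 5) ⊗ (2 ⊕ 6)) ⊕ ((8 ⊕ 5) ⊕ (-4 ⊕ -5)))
(((10 ⊕ 5) ⊗ (2 ⊕ 6)) ⊕ ((8 ⊕ 5) ⊕ (-4 ⊕ -5))) = -5

Expand innermost to outermost. Recall ⊕ takes the minimum of its arguments and ⊗ takes their sum. Working out the expression (((10 ⊕ 5) ⊗ (2 ⊕ 6)) ⊕ ((8 ⊕ 5) ⊕ (-4 ⊕ -5))) gives -5.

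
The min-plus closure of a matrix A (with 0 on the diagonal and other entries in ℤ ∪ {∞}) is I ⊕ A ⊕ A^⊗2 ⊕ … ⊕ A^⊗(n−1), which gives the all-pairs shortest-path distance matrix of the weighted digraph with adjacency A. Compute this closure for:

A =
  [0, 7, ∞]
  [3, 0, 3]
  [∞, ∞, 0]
Closure =
  [0, 7, 10]
  [3, 0, 3]
  [∞, ∞, 0]

This is the Floyd-Warshall all-pairs shortest-path computation. For each intermediate vertex k = 0, 1, …, 2, update dist[i][j] ← min(dist[i][j], dist[i][k] + dist[k][j]). The final matrix gives, for each (i, j), the minimum total weight of any directed path from i to j (possibly empty when i = j).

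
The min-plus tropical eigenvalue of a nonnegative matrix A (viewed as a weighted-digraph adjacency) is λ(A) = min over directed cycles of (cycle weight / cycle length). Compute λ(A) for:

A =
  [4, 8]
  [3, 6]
λ(A) = 4

Enumerate directed cycles and compute their means (weight / length). Sample:
  cycle 0 → 0: weight = 4, length = 1, mean = 4/1 ≈ 4.000
  cycle 1 → 1: weight = 6, length = 1, mean = 6/1 ≈ 6.000
  cycle 0 → 1 → 0: weight = 11, length = 2, mean = 11/2 ≈ 5.500
  cycle 1 → 0 → 1: weight = 11, length = 2, mean = 11/2 ≈ 5.500
Minimum mean = 4.000, attained e.g. along the cycle 0 → 0 with weight 4 and length 1. So λ(A) = 4/1 = 4.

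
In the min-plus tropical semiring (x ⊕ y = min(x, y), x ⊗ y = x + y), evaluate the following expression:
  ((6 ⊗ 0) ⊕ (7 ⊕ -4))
((6 ⊗ 0) ⊕ (7 ⊕ -4)) = -4

Expand innermost to outermost. Recall ⊕ takes the minimum of its arguments and ⊗ takes their sum. Working out the expression ((6 ⊗ 0) ⊕ (7 ⊕ -4)) gives -4.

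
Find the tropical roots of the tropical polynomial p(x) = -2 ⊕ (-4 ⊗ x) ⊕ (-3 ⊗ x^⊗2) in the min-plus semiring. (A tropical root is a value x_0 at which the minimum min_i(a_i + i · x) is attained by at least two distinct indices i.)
Roots: {-1, 2}

Each tropical root is a break point of the lower envelope of the lines y = a_i + i · x (there are 3 lines, with slopes 0, 1, ..., 2). Only the lines that attain the minimum somewhere contribute to roots; other lines are dominated. Here the surviving (envelope) indices are i = 2, i = 1, i = 0.
Intersections between consecutive envelope lines give the roots: for adjacent envelope indices i < j the intersection is x = (a_i − a_j) / (j − i). Reading off the sorted break points: {-1, 2}.
Verification: at each break x_0, at least two indices attain the minimum of min_i(a_i + i · x_0).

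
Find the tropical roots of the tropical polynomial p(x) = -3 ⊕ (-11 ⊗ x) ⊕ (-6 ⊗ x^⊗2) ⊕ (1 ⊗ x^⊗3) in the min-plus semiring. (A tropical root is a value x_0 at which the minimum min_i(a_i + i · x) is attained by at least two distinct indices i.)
Roots: {-7, -5, 8}

Each tropical root is a break point of the lower envelope of the lines y = a_i + i · x (there are 4 lines, with slopes 0, 1, ..., 3). Only the lines that attain the minimum somewhere contribute to roots; other lines are dominated. Here the surviving (envelope) indices are i = 3, i = 2, i = 1, i = 0.
Intersections between consecutive envelope lines give the roots: for adjacent envelope indices i < j the intersection is x = (a_i − a_j) / (j − i). Reading off the sorted break points: {-7, -5, 8}.
Verification: at each break x_0, at least two indices attain the minimum of min_i(a_i + i · x_0).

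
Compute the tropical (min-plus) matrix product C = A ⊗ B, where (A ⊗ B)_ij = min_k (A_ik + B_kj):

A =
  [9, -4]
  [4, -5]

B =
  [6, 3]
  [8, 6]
A ⊗ B =
  [4, 2]
  [3, 1]

Apply the min-plus product entry-by-entry:
  C[0][0] = min over k of (A[0][0] + B[0][0] = 9 + 6 = 15, A[0][1] + B[1][0] = -4 + 8 = 4) = 4 (attained at k = 1)
  C[0][1] = min over k of (A[0][0] + B[0][1] = 9 + 3 = 12, A[0][1] + B[1][1] = -4 + 6 = 2) = 2 (attained at k = 1)
  C[1][0] = min over k of (A[1][0] + B[0][0] = 4 + 6 = 10, A[1][1] + B[1][0] = -5 + 8 = 3) = 3 (attained at k = 1)
  C[1][1] = min over k of (A[1][0] + B[0][1] = 4 + 3 = 7, A[1][1] + B[1][1] = -5 + 6 = 1) = 1 (attained at k = 1)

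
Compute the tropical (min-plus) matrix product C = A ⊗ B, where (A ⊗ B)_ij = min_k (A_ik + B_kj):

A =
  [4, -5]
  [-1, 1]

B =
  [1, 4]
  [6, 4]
A ⊗ B =
  [1, -1]
  [0, 3]

Apply the min-plus product entry-by-entry:
  C[0][0] = min over k of (A[0][0] + B[0][0] = 4 + 1 = 5, A[0][1] + B[1][0] = -5 + 6 = 1) = 1 (attained at k = 1)
  C[0][1] = min over k of (A[0][0] + B[0][1] = 4 + 4 = 8, A[0][1] + B[1][1] = -5 + 4 = -1) = -1 (attained at k = 1)
  C[1][0] = min over k of (A[1][0] + B[0][0] = -1 + 1 = 0, A[1][1] + B[1][0] = 1 + 6 = 7) = 0 (attained at k = 0)
  C[1][1] = min over k of (A[1][0] + B[0][1] = -1 + 4 = 3, A[1][1] + B[1][1] = 1 + 4 = 5) = 3 (attained at k = 0)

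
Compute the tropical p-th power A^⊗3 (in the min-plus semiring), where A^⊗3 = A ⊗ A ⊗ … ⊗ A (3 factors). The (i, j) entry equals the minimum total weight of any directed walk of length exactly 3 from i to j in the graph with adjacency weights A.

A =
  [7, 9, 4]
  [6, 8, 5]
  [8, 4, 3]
A^⊗3 =
  [14, 11, 10]
  [15, 12, 11]
  [13, 10, 9]

Each entry (A^⊗3)_ij equals the minimum over all length-3 walks i = v_0 → v_1 → … → v_3 = j of Σ_t A[v_t][v_{t+1}]. For example, for (i, j) = (0, 2) we minimise over 9 possible intermediate vertex sequences; the minimum is 10, attained along the walk 0 → 2 → 2 → 2.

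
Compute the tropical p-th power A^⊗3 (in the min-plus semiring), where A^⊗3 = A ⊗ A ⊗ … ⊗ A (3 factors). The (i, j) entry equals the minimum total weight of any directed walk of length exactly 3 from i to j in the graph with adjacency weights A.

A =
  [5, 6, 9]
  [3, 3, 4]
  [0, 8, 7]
A^⊗3 =
  [10, 12, 13]
  [7, 9, 10]
  [9, 9, 10]

Each entry (A^⊗3)_ij equals the minimum over all length-3 walks i = v_0 → v_1 → … → v_3 = j of Σ_t A[v_t][v_{t+1}]. For example, for (i, j) = (0, 2) we minimise over 9 possible intermediate vertex sequences; the minimum is 13, attained along the walk 0 → 1 → 1 → 2.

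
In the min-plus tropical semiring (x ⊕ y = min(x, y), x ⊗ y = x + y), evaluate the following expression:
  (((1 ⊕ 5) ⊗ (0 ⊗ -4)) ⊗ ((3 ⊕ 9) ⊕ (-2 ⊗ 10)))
(((1 ⊕ 5) ⊗ (0 ⊗ -4)) ⊗ ((3 ⊕ 9) ⊕ (-2 ⊗ 10))) = 0

Expand innermost to outermost. Recall ⊕ takes the minimum of its arguments and ⊗ takes their sum. Working out the expression (((1 ⊕ 5) ⊗ (0 ⊗ -4)) ⊗ ((3 ⊕ 9) ⊕ (-2 ⊗ 10))) gives 0.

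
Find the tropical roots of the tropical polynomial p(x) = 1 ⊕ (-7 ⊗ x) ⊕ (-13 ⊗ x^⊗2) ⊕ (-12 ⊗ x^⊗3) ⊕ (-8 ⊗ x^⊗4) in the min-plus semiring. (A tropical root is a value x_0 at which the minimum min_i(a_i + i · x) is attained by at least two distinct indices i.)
Roots: {-4, -1, 6, 8}

Each tropical root is a break point of the lower envelope of the lines y = a_i + i · x (there are 5 lines, with slopes 0, 1, ..., 4). Only the lines that attain the minimum somewhere contribute to roots; other lines are dominated. Here the surviving (envelope) indices are i = 4, i = 3, i = 2, i = 1, i = 0.
Intersections between consecutive envelope lines give the roots: for adjacent envelope indices i < j the intersection is x = (a_i − a_j) / (j − i). Reading off the sorted break points: {-4, -1, 6, 8}.
Verification: at each break x_0, at least two indices attain the minimum of min_i(a_i + i · x_0).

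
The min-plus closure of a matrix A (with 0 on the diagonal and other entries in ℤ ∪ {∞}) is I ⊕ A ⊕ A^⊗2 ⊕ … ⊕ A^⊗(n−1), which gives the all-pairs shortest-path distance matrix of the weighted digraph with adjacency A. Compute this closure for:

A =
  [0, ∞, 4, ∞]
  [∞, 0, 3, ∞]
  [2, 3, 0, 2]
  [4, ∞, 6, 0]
Closure =
  [0, 7, 4, 6]
  [5, 0, 3, 5]
  [2, 3, 0, 2]
  [4, 9, 6, 0]

This is the Floyd-Warshall all-pairs shortest-path computation. For each intermediate vertex k = 0, 1, …, 3, update dist[i][j] ← min(dist[i][j], dist[i][k] + dist[k][j]). The final matrix gives, for each (i, j), the minimum total weight of any directed path from i to j (possibly empty when i = j).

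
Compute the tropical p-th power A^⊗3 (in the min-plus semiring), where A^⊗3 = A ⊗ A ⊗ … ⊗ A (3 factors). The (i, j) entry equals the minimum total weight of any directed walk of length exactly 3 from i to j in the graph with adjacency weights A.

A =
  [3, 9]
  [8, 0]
A^⊗3 =
  [9, 9]
  [8, 0]

Each entry (A^⊗3)_ij equals the minimum over all length-3 walks i = v_0 → v_1 → … → v_3 = j of Σ_t A[v_t][v_{t+1}]. For example, for (i, j) = (0, 1) we minimise over 4 possible intermediate vertex sequences; the minimum is 9, attained along the walk 0 → 1 → 1 → 1.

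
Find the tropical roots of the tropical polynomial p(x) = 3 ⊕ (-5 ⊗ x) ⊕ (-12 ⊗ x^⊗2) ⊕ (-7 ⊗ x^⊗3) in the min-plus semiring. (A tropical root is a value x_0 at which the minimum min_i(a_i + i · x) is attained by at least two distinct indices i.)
Roots: {-5, 7, 8}

Each tropical root is a break point of the lower envelope of the lines y = a_i + i · x (there are 4 lines, with slopes 0, 1, ..., 3). Only the lines that attain the minimum somewhere contribute to roots; other lines are dominated. Here the surviving (envelope) indices are i = 3, i = 2, i = 1, i = 0.
Intersections between consecutive envelope lines give the roots: for adjacent envelope indices i < j the intersection is x = (a_i − a_j) / (j − i). Reading off the sorted break points: {-5, 7, 8}.
Verification: at each break x_0, at least two indices attain the minimum of min_i(a_i + i · x_0).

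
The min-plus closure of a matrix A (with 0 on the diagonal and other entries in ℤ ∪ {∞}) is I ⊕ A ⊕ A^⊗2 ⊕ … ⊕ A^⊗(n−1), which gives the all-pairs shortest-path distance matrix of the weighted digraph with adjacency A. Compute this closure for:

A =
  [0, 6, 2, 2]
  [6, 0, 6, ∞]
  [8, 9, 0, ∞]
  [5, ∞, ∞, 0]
Closure =
  [0, 6, 2, 2]
  [6, 0, 6, 8]
  [8, 9, 0, 10]
  [5, 11, 7, 0]

This is the Floyd-Warshall all-pairs shortest-path computation. For each intermediate vertex k = 0, 1, …, 3, update dist[i][j] ← min(dist[i][j], dist[i][k] + dist[k][j]). The final matrix gives, for each (i, j), the minimum total weight of any directed path from i to j (possibly empty when i = j).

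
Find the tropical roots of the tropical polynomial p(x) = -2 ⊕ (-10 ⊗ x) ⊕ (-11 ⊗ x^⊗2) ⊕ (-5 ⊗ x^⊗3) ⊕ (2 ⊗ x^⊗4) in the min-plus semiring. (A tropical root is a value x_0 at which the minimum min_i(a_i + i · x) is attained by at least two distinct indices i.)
Roots: {-7, -6, 1, 8}

Each tropical root is a break point of the lower envelope of the lines y = a_i + i · x (there are 5 lines, with slopes 0, 1, ..., 4). Only the lines that attain the minimum somewhere contribute to roots; other lines are dominated. Here the surviving (envelope) indices are i = 4, i = 3, i = 2, i = 1, i = 0.
Intersections between consecutive envelope lines give the roots: for adjacent envelope indices i < j the intersection is x = (a_i − a_j) / (j − i). Reading off the sorted break points: {-7, -6, 1, 8}.
Verification: at each break x_0, at least two indices attain the minimum of min_i(a_i + i · x_0).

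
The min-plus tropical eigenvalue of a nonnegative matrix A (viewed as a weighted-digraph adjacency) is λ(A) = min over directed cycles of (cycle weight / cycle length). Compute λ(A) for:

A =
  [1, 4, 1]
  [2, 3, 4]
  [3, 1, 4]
λ(A) = 1

Enumerate directed cycles and compute their means (weight / length). Sample:
  cycle 0 → 0: weight = 1, length = 1, mean = 1/1 ≈ 1.000
  cycle 1 → 1: weight = 3, length = 1, mean = 3/1 ≈ 3.000
  cycle 2 → 2: weight = 4, length = 1, mean = 4/1 ≈ 4.000
  cycle 0 → 1 → 0: weight = 6, length = 2, mean = 6/2 ≈ 3.000
  cycle 0 → 2 → 0: weight = 4, length = 2, mean = 4/2 ≈ 2.000
  cycle 1 → 0 → 1: weight = 6, length = 2, mean = 6/2 ≈ 3.000
Minimum mean = 1.000, attained e.g. along the cycle 0 → 0 with weight 1 and length 1. So λ(A) = 1/1 = 1.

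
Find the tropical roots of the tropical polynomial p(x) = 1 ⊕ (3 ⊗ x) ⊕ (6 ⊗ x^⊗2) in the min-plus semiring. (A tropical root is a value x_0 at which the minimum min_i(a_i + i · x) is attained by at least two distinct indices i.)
Roots: {-3, -2}

Each tropical root is a break point of the lower envelope of the lines y = a_i + i · x (there are 3 lines, with slopes 0, 1, ..., 2). Only the lines that attain the minimum somewhere contribute to roots; other lines are dominated. Here the surviving (envelope) indices are i = 2, i = 1, i = 0.
Intersections between consecutive envelope lines give the roots: for adjacent envelope indices i < j the intersection is x = (a_i − a_j) / (j − i). Reading off the sorted break points: {-3, -2}.
Verification: at each break x_0, at least two indices attain the minimum of min_i(a_i + i · x_0).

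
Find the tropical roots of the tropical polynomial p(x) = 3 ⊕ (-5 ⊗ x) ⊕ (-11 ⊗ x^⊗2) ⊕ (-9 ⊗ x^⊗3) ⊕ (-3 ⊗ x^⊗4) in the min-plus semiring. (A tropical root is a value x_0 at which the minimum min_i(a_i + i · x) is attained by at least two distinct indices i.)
Roots: {-6, -2, 6, 8}

Each tropical root is a break point of the lower envelope of the lines y = a_i + i · x (there are 5 lines, with slopes 0, 1, ..., 4). Only the lines that attain the minimum somewhere contribute to roots; other lines are dominated. Here the surviving (envelope) indices are i = 4, i = 3, i = 2, i = 1, i = 0.
Intersections between consecutive envelope lines give the roots: for adjacent envelope indices i < j the intersection is x = (a_i − a_j) / (j − i). Reading off the sorted break points: {-6, -2, 6, 8}.
Verification: at each break x_0, at least two indices attain the minimum of min_i(a_i + i · x_0).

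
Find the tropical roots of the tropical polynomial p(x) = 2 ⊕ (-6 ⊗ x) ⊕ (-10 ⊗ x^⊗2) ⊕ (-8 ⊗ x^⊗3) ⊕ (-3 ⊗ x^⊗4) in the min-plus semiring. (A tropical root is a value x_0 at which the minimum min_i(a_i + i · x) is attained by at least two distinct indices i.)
Roots: {-5, -2, 4, 8}

Each tropical root is a break point of the lower envelope of the lines y = a_i + i · x (there are 5 lines, with slopes 0, 1, ..., 4). Only the lines that attain the minimum somewhere contribute to roots; other lines are dominated. Here the surviving (envelope) indices are i = 4, i = 3, i = 2, i = 1, i = 0.
Intersections between consecutive envelope lines give the roots: for adjacent envelope indices i < j the intersection is x = (a_i − a_j) / (j − i). Reading off the sorted break points: {-5, -2, 4, 8}.
Verification: at each break x_0, at least two indices attain the minimum of min_i(a_i + i · x_0).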